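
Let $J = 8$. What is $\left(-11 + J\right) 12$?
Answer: $-36$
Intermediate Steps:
$\left(-11 + J\right) 12 = \left(-11 + 8\right) 12 = \left(-3\right) 12 = -36$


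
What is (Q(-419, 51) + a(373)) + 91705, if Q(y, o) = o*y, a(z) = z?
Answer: 70709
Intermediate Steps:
(Q(-419, 51) + a(373)) + 91705 = (51*(-419) + 373) + 91705 = (-21369 + 373) + 91705 = -20996 + 91705 = 70709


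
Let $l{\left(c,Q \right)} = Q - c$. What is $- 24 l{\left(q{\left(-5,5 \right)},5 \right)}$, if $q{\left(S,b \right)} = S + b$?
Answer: $-120$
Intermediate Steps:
$- 24 l{\left(q{\left(-5,5 \right)},5 \right)} = - 24 \left(5 - \left(-5 + 5\right)\right) = - 24 \left(5 - 0\right) = - 24 \left(5 + 0\right) = \left(-24\right) 5 = -120$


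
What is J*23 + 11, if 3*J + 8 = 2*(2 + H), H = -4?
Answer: -81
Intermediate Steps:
J = -4 (J = -8/3 + (2*(2 - 4))/3 = -8/3 + (2*(-2))/3 = -8/3 + (1/3)*(-4) = -8/3 - 4/3 = -4)
J*23 + 11 = -4*23 + 11 = -92 + 11 = -81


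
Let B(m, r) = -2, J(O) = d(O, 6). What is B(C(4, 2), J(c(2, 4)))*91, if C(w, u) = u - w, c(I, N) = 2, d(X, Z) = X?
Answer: -182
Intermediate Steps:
J(O) = O
B(C(4, 2), J(c(2, 4)))*91 = -2*91 = -182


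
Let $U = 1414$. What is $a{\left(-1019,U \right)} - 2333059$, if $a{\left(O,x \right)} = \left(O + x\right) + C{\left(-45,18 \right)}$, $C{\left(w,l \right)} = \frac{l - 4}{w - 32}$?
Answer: $- \frac{25659306}{11} \approx -2.3327 \cdot 10^{6}$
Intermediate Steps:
$C{\left(w,l \right)} = \frac{-4 + l}{-32 + w}$
$a{\left(O,x \right)} = - \frac{2}{11} + O + x$ ($a{\left(O,x \right)} = \left(O + x\right) + \frac{-4 + 18}{-32 - 45} = \left(O + x\right) + \frac{1}{-77} \cdot 14 = \left(O + x\right) - \frac{2}{11} = - \frac{2}{11} + O + x$)
$a{\left(-1019,U \right)} - 2333059 = \left(- \frac{2}{11} - 1019 + 1414\right) - 2333059 = \frac{4343}{11} - 2333059 = - \frac{25659306}{11}$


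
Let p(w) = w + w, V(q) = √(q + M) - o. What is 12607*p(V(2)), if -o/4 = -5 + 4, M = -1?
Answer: -75642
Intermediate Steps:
o = 4 (o = -4*(-5 + 4) = -4*(-1) = 4)
V(q) = -4 + √(-1 + q) (V(q) = √(q - 1) - 1*4 = √(-1 + q) - 4 = -4 + √(-1 + q))
p(w) = 2*w
12607*p(V(2)) = 12607*(2*(-4 + √(-1 + 2))) = 12607*(2*(-4 + √1)) = 12607*(2*(-4 + 1)) = 12607*(2*(-3)) = 12607*(-6) = -75642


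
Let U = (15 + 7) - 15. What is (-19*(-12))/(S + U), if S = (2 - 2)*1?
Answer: 228/7 ≈ 32.571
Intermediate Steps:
S = 0 (S = 0*1 = 0)
U = 7 (U = 22 - 15 = 7)
(-19*(-12))/(S + U) = (-19*(-12))/(0 + 7) = 228/7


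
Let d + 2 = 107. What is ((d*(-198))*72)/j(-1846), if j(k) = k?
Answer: 748440/923 ≈ 810.88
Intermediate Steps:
d = 105 (d = -2 + 107 = 105)
((d*(-198))*72)/j(-1846) = ((105*(-198))*72)/(-1846) = -20790*72*(-1/1846) = -1496880*(-1/1846) = 748440/923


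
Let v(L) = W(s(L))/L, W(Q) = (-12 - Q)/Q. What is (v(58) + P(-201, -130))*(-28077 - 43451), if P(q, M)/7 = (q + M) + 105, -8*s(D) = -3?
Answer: 3282741796/29 ≈ 1.1320e+8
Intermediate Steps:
s(D) = 3/8 (s(D) = -⅛*(-3) = 3/8)
W(Q) = (-12 - Q)/Q
v(L) = -33/L (v(L) = ((-12 - 1*3/8)/(3/8))/L = (8*(-12 - 3/8)/3)/L = ((8/3)*(-99/8))/L = -33/L)
P(q, M) = 735 + 7*M + 7*q (P(q, M) = 7*((q + M) + 105) = 7*((M + q) + 105) = 7*(105 + M + q) = 735 + 7*M + 7*q)
(v(58) + P(-201, -130))*(-28077 - 43451) = (-33/58 + (735 + 7*(-130) + 7*(-201)))*(-28077 - 43451) = (-33*1/58 + (735 - 910 - 1407))*(-71528) = (-33/58 - 1582)*(-71528) = -91789/58*(-71528) = 3282741796/29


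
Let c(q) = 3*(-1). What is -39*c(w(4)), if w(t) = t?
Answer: 117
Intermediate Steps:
c(q) = -3
-39*c(w(4)) = -39*(-3) = 117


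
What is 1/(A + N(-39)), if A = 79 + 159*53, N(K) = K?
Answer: 1/8467 ≈ 0.00011811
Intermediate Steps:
A = 8506 (A = 79 + 8427 = 8506)
1/(A + N(-39)) = 1/(8506 - 39) = 1/8467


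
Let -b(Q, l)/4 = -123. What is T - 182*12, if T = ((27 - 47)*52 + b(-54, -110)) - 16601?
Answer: -19333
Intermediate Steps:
b(Q, l) = 492 (b(Q, l) = -4*(-123) = 492)
T = -17149 (T = ((27 - 47)*52 + 492) - 16601 = (-20*52 + 492) - 16601 = (-1040 + 492) - 16601 = -548 - 16601 = -17149)
T - 182*12 = -17149 - 182*12 = -17149 - 2184 = -19333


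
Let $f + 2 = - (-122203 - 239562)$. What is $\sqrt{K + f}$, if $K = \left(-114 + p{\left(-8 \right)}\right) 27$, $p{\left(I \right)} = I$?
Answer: $\sqrt{358469} \approx 598.72$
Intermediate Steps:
$f = 361763$ ($f = -2 - \left(-122203 - 239562\right) = -2 - -361765 = -2 + 361765 = 361763$)
$K = -3294$ ($K = \left(-114 - 8\right) 27 = \left(-122\right) 27 = -3294$)
$\sqrt{K + f} = \sqrt{-3294 + 361763} = \sqrt{358469}$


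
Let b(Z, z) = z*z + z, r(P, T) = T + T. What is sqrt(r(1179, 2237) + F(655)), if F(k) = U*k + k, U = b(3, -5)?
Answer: sqrt(18229) ≈ 135.01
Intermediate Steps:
r(P, T) = 2*T
b(Z, z) = z + z**2 (b(Z, z) = z**2 + z = z + z**2)
U = 20 (U = -5*(1 - 5) = -5*(-4) = 20)
F(k) = 21*k (F(k) = 20*k + k = 21*k)
sqrt(r(1179, 2237) + F(655)) = sqrt(2*2237 + 21*655) = sqrt(4474 + 13755) = sqrt(18229)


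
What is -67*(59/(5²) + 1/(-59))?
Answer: -231552/1475 ≈ -156.98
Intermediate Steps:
-67*(59/(5²) + 1/(-59)) = -67*(59/25 + 1*(-1/59)) = -67*(59*(1/25) - 1/59) = -67*(59/25 - 1/59) = -67*3456/1475 = -231552/1475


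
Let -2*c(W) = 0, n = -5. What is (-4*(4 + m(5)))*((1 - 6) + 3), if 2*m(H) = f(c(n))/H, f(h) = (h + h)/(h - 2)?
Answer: 32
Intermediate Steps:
c(W) = 0 (c(W) = -½*0 = 0)
f(h) = 2*h/(-2 + h) (f(h) = (2*h)/(-2 + h) = 2*h/(-2 + h))
m(H) = 0 (m(H) = ((2*0/(-2 + 0))/H)/2 = ((2*0/(-2))/H)/2 = ((2*0*(-½))/H)/2 = (0/H)/2 = (½)*0 = 0)
(-4*(4 + m(5)))*((1 - 6) + 3) = (-4*(4 + 0))*((1 - 6) + 3) = (-4*4)*(-5 + 3) = -16*(-2) = 32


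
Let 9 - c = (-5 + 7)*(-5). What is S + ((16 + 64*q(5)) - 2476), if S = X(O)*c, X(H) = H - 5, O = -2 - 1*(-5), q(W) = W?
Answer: -2178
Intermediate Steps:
O = 3 (O = -2 + 5 = 3)
X(H) = -5 + H
c = 19 (c = 9 - (-5 + 7)*(-5) = 9 - 2*(-5) = 9 - 1*(-10) = 9 + 10 = 19)
S = -38 (S = (-5 + 3)*19 = -2*19 = -38)
S + ((16 + 64*q(5)) - 2476) = -38 + ((16 + 64*5) - 2476) = -38 + ((16 + 320) - 2476) = -38 + (336 - 2476) = -38 - 2140 = -2178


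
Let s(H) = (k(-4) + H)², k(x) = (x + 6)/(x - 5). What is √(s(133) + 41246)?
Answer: √4768951/9 ≈ 242.64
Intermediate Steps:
k(x) = (6 + x)/(-5 + x)
s(H) = (-2/9 + H)² (s(H) = ((6 - 4)/(-5 - 4) + H)² = (2/(-9) + H)² = (-⅑*2 + H)² = (-2/9 + H)²)
√(s(133) + 41246) = √((-2 + 9*133)²/81 + 41246) = √((-2 + 1197)²/81 + 41246) = √((1/81)*1195² + 41246) = √((1/81)*1428025 + 41246) = √(1428025/81 + 41246) = √(4768951/81) = √4768951/9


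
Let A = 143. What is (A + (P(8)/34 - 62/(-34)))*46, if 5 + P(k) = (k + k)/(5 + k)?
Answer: 1471149/221 ≈ 6656.8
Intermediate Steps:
P(k) = -5 + 2*k/(5 + k) (P(k) = -5 + (k + k)/(5 + k) = -5 + (2*k)/(5 + k) = -5 + 2*k/(5 + k))
(A + (P(8)/34 - 62/(-34)))*46 = (143 + (((-25 - 3*8)/(5 + 8))/34 - 62/(-34)))*46 = (143 + (((-25 - 24)/13)*(1/34) - 62*(-1/34)))*46 = (143 + (((1/13)*(-49))*(1/34) + 31/17))*46 = (143 + (-49/13*1/34 + 31/17))*46 = (143 + (-49/442 + 31/17))*46 = (143 + 757/442)*46 = (63963/442)*46 = 1471149/221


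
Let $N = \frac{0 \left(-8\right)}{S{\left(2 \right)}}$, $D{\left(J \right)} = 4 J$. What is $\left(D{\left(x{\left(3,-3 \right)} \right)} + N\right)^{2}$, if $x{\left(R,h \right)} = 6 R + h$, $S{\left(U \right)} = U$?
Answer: $3600$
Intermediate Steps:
$x{\left(R,h \right)} = h + 6 R$
$N = 0$ ($N = \frac{0 \left(-8\right)}{2} = 0 \cdot \frac{1}{2} = 0$)
$\left(D{\left(x{\left(3,-3 \right)} \right)} + N\right)^{2} = \left(4 \left(-3 + 6 \cdot 3\right) + 0\right)^{2} = \left(4 \left(-3 + 18\right) + 0\right)^{2} = \left(4 \cdot 15 + 0\right)^{2} = \left(60 + 0\right)^{2} = 60^{2} = 3600$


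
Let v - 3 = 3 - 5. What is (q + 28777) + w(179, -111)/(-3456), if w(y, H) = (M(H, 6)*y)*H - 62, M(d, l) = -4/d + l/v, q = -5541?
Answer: 10052951/432 ≈ 23271.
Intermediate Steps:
v = 1 (v = 3 + (3 - 5) = 3 - 2 = 1)
M(d, l) = l - 4/d (M(d, l) = -4/d + l/1 = -4/d + l*1 = -4/d + l = l - 4/d)
w(y, H) = -62 + H*y*(6 - 4/H) (w(y, H) = ((6 - 4/H)*y)*H - 62 = (y*(6 - 4/H))*H - 62 = H*y*(6 - 4/H) - 62 = -62 + H*y*(6 - 4/H))
(q + 28777) + w(179, -111)/(-3456) = (-5541 + 28777) + (-62 + 2*179*(-2 + 3*(-111)))/(-3456) = 23236 + (-62 + 2*179*(-2 - 333))*(-1/3456) = 23236 + (-62 + 2*179*(-335))*(-1/3456) = 23236 + (-62 - 119930)*(-1/3456) = 23236 - 119992*(-1/3456) = 23236 + 14999/432 = 10052951/432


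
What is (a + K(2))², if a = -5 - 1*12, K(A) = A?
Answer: 225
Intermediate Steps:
a = -17 (a = -5 - 12 = -17)
(a + K(2))² = (-17 + 2)² = (-15)² = 225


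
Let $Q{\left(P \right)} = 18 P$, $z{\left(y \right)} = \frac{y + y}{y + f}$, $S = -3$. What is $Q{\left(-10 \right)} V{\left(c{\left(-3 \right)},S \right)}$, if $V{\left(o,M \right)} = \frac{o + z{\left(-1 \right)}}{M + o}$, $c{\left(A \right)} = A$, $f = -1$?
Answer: $-60$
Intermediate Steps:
$z{\left(y \right)} = \frac{2 y}{-1 + y}$ ($z{\left(y \right)} = \frac{y + y}{y - 1} = \frac{2 y}{-1 + y}$)
$V{\left(o,M \right)} = \frac{1 + o}{M + o}$ ($V{\left(o,M \right)} = \frac{o + 2 \left(-1\right) \frac{1}{-1 - 1}}{M + o} = \frac{o + 2 \left(-1\right) \frac{1}{-2}}{M + o} = \frac{o + 2 \left(-1\right) \left(- \frac{1}{2}\right)}{M + o} = \frac{o + 1}{M + o} = \frac{1 + o}{M + o}$)
$Q{\left(-10 \right)} V{\left(c{\left(-3 \right)},S \right)} = 18 \left(-10\right) \frac{1 - 3}{-3 - 3} = - 180 \frac{1}{-6} \left(-2\right) = - 180 \left(\left(- \frac{1}{6}\right) \left(-2\right)\right) = \left(-180\right) \frac{1}{3} = -60$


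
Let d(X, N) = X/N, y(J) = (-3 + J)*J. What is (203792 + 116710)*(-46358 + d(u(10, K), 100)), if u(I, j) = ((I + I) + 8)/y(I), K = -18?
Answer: -1857228804249/125 ≈ -1.4858e+10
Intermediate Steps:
y(J) = J*(-3 + J)
u(I, j) = (8 + 2*I)/(I*(-3 + I)) (u(I, j) = ((I + I) + 8)/((I*(-3 + I))) = (2*I + 8)*(1/(I*(-3 + I))) = (8 + 2*I)*(1/(I*(-3 + I))) = (8 + 2*I)/(I*(-3 + I)))
(203792 + 116710)*(-46358 + d(u(10, K), 100)) = (203792 + 116710)*(-46358 + (2*(4 + 10)/(10*(-3 + 10)))/100) = 320502*(-46358 + (2*(⅒)*14/7)*(1/100)) = 320502*(-46358 + (2*(⅒)*(⅐)*14)*(1/100)) = 320502*(-46358 + (⅖)*(1/100)) = 320502*(-46358 + 1/250) = 320502*(-11589499/250) = -1857228804249/125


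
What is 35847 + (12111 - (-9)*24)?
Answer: 48174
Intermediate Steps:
35847 + (12111 - (-9)*24) = 35847 + (12111 - 1*(-216)) = 35847 + (12111 + 216) = 35847 + 12327 = 48174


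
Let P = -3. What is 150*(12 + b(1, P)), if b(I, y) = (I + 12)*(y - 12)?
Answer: -27450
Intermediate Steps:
b(I, y) = (-12 + y)*(12 + I) (b(I, y) = (12 + I)*(-12 + y) = (-12 + y)*(12 + I))
150*(12 + b(1, P)) = 150*(12 + (-144 - 12*1 + 12*(-3) + 1*(-3))) = 150*(12 + (-144 - 12 - 36 - 3)) = 150*(12 - 195) = 150*(-183) = -27450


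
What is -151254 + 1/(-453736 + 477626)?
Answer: -3613458059/23890 ≈ -1.5125e+5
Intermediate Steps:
-151254 + 1/(-453736 + 477626) = -151254 + 1/23890 = -3613458059/23890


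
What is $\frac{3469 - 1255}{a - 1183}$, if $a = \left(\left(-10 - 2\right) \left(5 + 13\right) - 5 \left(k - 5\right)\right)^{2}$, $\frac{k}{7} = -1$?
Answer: $\frac{2214}{23153} \approx 0.095625$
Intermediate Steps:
$k = -7$ ($k = 7 \left(-1\right) = -7$)
$a = 24336$ ($a = \left(\left(-10 - 2\right) \left(5 + 13\right) - 5 \left(-7 - 5\right)\right)^{2} = \left(\left(-12\right) 18 - -60\right)^{2} = \left(-216 + 60\right)^{2} = \left(-156\right)^{2} = 24336$)
$\frac{3469 - 1255}{a - 1183} = \frac{3469 - 1255}{24336 - 1183} = \frac{2214}{23153}$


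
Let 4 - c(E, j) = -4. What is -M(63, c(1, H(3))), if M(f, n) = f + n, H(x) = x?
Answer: -71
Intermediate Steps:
c(E, j) = 8 (c(E, j) = 4 - 1*(-4) = 4 + 4 = 8)
-M(63, c(1, H(3))) = -(63 + 8) = -1*71 = -71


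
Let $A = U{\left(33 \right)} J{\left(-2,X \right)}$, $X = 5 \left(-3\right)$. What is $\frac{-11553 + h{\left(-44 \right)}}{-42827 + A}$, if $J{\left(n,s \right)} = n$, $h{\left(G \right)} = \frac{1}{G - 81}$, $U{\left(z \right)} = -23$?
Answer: $\frac{1444126}{5347625} \approx 0.27005$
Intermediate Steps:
$X = -15$
$h{\left(G \right)} = \frac{1}{-81 + G}$
$A = 46$ ($A = \left(-23\right) \left(-2\right) = 46$)
$\frac{-11553 + h{\left(-44 \right)}}{-42827 + A} = \frac{-11553 + \frac{1}{-81 - 44}}{-42827 + 46} = \frac{-11553 + \frac{1}{-125}}{-42781} = \left(-11553 - \frac{1}{125}\right) \left(- \frac{1}{42781}\right) = \left(- \frac{1444126}{125}\right) \left(- \frac{1}{42781}\right) = \frac{1444126}{5347625}$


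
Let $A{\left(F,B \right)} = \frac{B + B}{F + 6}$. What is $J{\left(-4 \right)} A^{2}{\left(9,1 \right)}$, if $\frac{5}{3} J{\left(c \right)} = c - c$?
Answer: $0$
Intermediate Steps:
$A{\left(F,B \right)} = \frac{2 B}{6 + F}$
$J{\left(c \right)} = 0$ ($J{\left(c \right)} = \frac{3 \left(c - c\right)}{5} = \frac{3}{5} \cdot 0 = 0$)
$J{\left(-4 \right)} A^{2}{\left(9,1 \right)} = 0 \left(2 \cdot 1 \frac{1}{6 + 9}\right)^{2} = 0 \left(2 \cdot 1 \cdot \frac{1}{15}\right)^{2} = 0 \left(\frac{2}{15}\right)^{2} = 0 \cdot \frac{4}{225} = 0$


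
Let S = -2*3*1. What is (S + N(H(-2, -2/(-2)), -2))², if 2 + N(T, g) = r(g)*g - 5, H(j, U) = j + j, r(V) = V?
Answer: 81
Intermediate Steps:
S = -6 (S = -6*1 = -6)
H(j, U) = 2*j
N(T, g) = -7 + g² (N(T, g) = -2 + (g*g - 5) = -2 + (g² - 5) = -2 + (-5 + g²) = -7 + g²)
(S + N(H(-2, -2/(-2)), -2))² = (-6 + (-7 + (-2)²))² = (-6 + (-7 + 4))² = (-6 - 3)² = (-9)² = 81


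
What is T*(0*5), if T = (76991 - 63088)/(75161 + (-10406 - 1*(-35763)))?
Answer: 0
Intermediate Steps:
T = 13903/100518 (T = 13903/(75161 + (-10406 + 35763)) = 13903/(75161 + 25357) = 13903/100518 ≈ 0.13831)
T*(0*5) = 13903*(0*5)/100518 = (13903/100518)*0 = 0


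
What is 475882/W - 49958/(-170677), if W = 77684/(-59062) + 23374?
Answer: 1216526070625475/58902232967552 ≈ 20.653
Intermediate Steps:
W = 690218752/29531 (W = 77684*(-1/59062) + 23374 = -38842/29531 + 23374 = 690218752/29531 ≈ 23373.)
475882/W - 49958/(-170677) = 475882/(690218752/29531) - 49958/(-170677) = 475882*(29531/690218752) - 49958*(-1/170677) = 7026635671/345109376 + 49958/170677 = 1216526070625475/58902232967552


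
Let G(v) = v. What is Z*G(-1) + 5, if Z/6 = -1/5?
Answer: 31/5 ≈ 6.2000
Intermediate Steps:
Z = -6/5 (Z = 6*(-1/5) = 6*(-1*⅕) = 6*(-⅕) = -6/5 ≈ -1.2000)
Z*G(-1) + 5 = -6/5*(-1) + 5 = 6/5 + 5 = 31/5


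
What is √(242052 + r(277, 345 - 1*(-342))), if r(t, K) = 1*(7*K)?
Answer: 3*√27429 ≈ 496.85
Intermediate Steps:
r(t, K) = 7*K
√(242052 + r(277, 345 - 1*(-342))) = √(242052 + 7*(345 - 1*(-342))) = √(242052 + 7*(345 + 342)) = √(242052 + 7*687) = √(242052 + 4809) = √246861 = 3*√27429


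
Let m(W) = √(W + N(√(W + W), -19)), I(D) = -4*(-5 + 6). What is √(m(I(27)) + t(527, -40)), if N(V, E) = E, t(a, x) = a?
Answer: √(527 + I*√23) ≈ 22.957 + 0.1045*I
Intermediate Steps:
I(D) = -4 (I(D) = -4*1 = -4)
m(W) = √(-19 + W) (m(W) = √(W - 19) = √(-19 + W))
√(m(I(27)) + t(527, -40)) = √(√(-19 - 4) + 527) = √(√(-23) + 527) = √(I*√23 + 527) = √(527 + I*√23)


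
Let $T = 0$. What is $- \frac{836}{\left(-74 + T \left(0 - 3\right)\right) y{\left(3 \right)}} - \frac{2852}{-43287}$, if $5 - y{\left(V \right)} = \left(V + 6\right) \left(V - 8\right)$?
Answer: $\frac{11685083}{40040475} \approx 0.29183$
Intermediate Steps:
$y{\left(V \right)} = 5 - \left(-8 + V\right) \left(6 + V\right)$ ($y{\left(V \right)} = 5 - \left(V + 6\right) \left(V - 8\right) = 5 - \left(6 + V\right) \left(-8 + V\right) = 5 - \left(-8 + V\right) \left(6 + V\right)$)
$- \frac{836}{\left(-74 + T \left(0 - 3\right)\right) y{\left(3 \right)}} - \frac{2852}{-43287} = - \frac{836}{\left(-74 + 0 \left(0 - 3\right)\right) \left(53 - 3^{2} + 2 \cdot 3\right)} - \frac{2852}{-43287} = - \frac{836}{\left(-74 + 0 \left(-3\right)\right) \left(53 - 9 + 6\right)} - - \frac{2852}{43287} = - \frac{836}{\left(-74 + 0\right) \left(53 - 9 + 6\right)} + \frac{2852}{43287} = - \frac{836}{\left(-74\right) 50} + \frac{2852}{43287} = - \frac{836}{-3700} + \frac{2852}{43287} = \left(-836\right) \left(- \frac{1}{3700}\right) + \frac{2852}{43287} = \frac{209}{925} + \frac{2852}{43287} = \frac{11685083}{40040475}$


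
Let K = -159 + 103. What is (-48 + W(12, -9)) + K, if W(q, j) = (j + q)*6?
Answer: -86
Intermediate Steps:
W(q, j) = 6*j + 6*q
K = -56
(-48 + W(12, -9)) + K = (-48 + (6*(-9) + 6*12)) - 56 = (-48 + (-54 + 72)) - 56 = (-48 + 18) - 56 = -30 - 56 = -86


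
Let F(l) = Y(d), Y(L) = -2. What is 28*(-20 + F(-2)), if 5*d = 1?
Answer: -616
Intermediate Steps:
d = ⅕ (d = (⅕)*1 = ⅕ ≈ 0.20000)
F(l) = -2
28*(-20 + F(-2)) = 28*(-20 - 2) = 28*(-22) = -616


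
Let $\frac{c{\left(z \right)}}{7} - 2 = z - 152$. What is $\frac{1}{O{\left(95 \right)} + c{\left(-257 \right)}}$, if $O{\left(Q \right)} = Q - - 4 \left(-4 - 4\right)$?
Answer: $- \frac{1}{2786} \approx -0.00035894$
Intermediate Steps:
$c{\left(z \right)} = -1050 + 7 z$ ($c{\left(z \right)} = 14 + 7 \left(z - 152\right) = 14 + 7 \left(-152 + z\right) = 14 + \left(-1064 + 7 z\right) = -1050 + 7 z$)
$O{\left(Q \right)} = -32 + Q$ ($O{\left(Q \right)} = Q - \left(-4\right) \left(-8\right) = Q - 32 = -32 + Q$)
$\frac{1}{O{\left(95 \right)} + c{\left(-257 \right)}} = \frac{1}{\left(-32 + 95\right) + \left(-1050 + 7 \left(-257\right)\right)} = \frac{1}{63 - 2849} = \frac{1}{-2786} = - \frac{1}{2786}$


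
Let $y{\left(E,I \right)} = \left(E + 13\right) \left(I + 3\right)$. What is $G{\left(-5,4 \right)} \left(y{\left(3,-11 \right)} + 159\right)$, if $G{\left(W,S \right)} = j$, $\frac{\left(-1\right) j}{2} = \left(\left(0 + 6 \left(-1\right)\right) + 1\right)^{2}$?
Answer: $-1550$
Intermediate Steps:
$y{\left(E,I \right)} = \left(3 + I\right) \left(13 + E\right)$ ($y{\left(E,I \right)} = \left(13 + E\right) \left(3 + I\right) = \left(3 + I\right) \left(13 + E\right)$)
$j = -50$ ($j = - 2 \left(\left(0 + 6 \left(-1\right)\right) + 1\right)^{2} = - 2 \left(\left(0 - 6\right) + 1\right)^{2} = - 2 \left(-6 + 1\right)^{2} = - 2 \left(-5\right)^{2} = \left(-2\right) 25 = -50$)
$G{\left(W,S \right)} = -50$
$G{\left(-5,4 \right)} \left(y{\left(3,-11 \right)} + 159\right) = - 50 \left(\left(39 + 3 \cdot 3 + 13 \left(-11\right) + 3 \left(-11\right)\right) + 159\right) = - 50 \left(\left(39 + 9 - 143 - 33\right) + 159\right) = - 50 \left(-128 + 159\right) = \left(-50\right) 31 = -1550$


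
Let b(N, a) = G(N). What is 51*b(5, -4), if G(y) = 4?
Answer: 204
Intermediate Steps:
b(N, a) = 4
51*b(5, -4) = 51*4 = 204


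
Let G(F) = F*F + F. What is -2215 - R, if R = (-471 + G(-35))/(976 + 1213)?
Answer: -4849354/2189 ≈ -2215.3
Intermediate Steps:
G(F) = F + F**2 (G(F) = F**2 + F = F + F**2)
R = 719/2189 (R = (-471 - 35*(1 - 35))/(976 + 1213) = (-471 - 35*(-34))/2189 = (-471 + 1190)*(1/2189) = 719*(1/2189) = 719/2189 ≈ 0.32846)
-2215 - R = -2215 - 1*719/2189 = -2215 - 719/2189 = -4849354/2189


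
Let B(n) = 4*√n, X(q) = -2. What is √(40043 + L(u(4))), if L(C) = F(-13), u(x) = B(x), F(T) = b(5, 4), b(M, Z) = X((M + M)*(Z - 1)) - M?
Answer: 2*√10009 ≈ 200.09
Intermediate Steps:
b(M, Z) = -2 - M
F(T) = -7 (F(T) = -2 - 1*5 = -2 - 5 = -7)
u(x) = 4*√x
L(C) = -7
√(40043 + L(u(4))) = √(40043 - 7) = √40036 = 2*√10009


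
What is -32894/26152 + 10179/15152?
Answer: -29026085/49531888 ≈ -0.58601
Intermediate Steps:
-32894/26152 + 10179/15152 = -32894*1/26152 + 10179*(1/15152) = -16447/13076 + 10179/15152 = -29026085/49531888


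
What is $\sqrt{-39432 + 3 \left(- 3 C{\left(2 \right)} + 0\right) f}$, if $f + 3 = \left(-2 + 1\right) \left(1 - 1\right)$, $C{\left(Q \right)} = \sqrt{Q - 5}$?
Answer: $\sqrt{-39432 + 27 i \sqrt{3}} \approx 0.118 + 198.57 i$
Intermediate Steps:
$C{\left(Q \right)} = \sqrt{-5 + Q}$ ($C{\left(Q \right)} = \sqrt{Q - 5} = \sqrt{-5 + Q}$)
$f = -3$ ($f = -3 + \left(-2 + 1\right) \left(1 - 1\right) = -3 - 0 = -3 + 0 = -3$)
$\sqrt{-39432 + 3 \left(- 3 C{\left(2 \right)} + 0\right) f} = \sqrt{-39432 + 3 \left(- 3 \sqrt{-5 + 2} + 0\right) \left(-3\right)} = \sqrt{-39432 + 3 \left(- 3 \sqrt{-3} + 0\right) \left(-3\right)} = \sqrt{-39432 + 3 \left(- 3 i \sqrt{3} + 0\right) \left(-3\right)} = \sqrt{-39432 + 3 \left(- 3 i \sqrt{3}\right) \left(-3\right)} = \sqrt{-39432 + - 9 i \sqrt{3} \left(-3\right)} = \sqrt{-39432 + 27 i \sqrt{3}}$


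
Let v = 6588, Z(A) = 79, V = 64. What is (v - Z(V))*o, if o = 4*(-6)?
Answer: -156216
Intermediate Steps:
o = -24
(v - Z(V))*o = (6588 - 1*79)*(-24) = (6588 - 79)*(-24) = 6509*(-24) = -156216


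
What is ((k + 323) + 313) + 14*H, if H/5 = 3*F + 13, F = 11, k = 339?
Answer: 4195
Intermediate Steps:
H = 230 (H = 5*(3*11 + 13) = 5*(33 + 13) = 5*46 = 230)
((k + 323) + 313) + 14*H = ((339 + 323) + 313) + 14*230 = (662 + 313) + 3220 = 975 + 3220 = 4195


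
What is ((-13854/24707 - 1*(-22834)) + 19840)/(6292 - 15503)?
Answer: -1054332664/227576177 ≈ -4.6329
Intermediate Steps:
((-13854/24707 - 1*(-22834)) + 19840)/(6292 - 15503) = ((-13854*1/24707 + 22834) + 19840)/(-9211) = ((-13854/24707 + 22834) + 19840)*(-1/9211) = (564145784/24707 + 19840)*(-1/9211) = (1054332664/24707)*(-1/9211) = -1054332664/227576177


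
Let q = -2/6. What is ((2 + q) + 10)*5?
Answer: 175/3 ≈ 58.333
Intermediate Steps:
q = -⅓ (q = -2*⅙ = -⅓ ≈ -0.33333)
((2 + q) + 10)*5 = ((2 - ⅓) + 10)*5 = (5/3 + 10)*5 = (35/3)*5 = 175/3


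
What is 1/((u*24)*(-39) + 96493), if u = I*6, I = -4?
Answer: 1/118957 ≈ 8.4064e-6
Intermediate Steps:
u = -24 (u = -4*6 = -24)
1/((u*24)*(-39) + 96493) = 1/(-24*24*(-39) + 96493) = 1/(-576*(-39) + 96493) = 1/(22464 + 96493) = 1/118957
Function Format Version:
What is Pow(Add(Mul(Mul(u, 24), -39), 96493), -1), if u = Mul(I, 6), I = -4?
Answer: Rational(1, 118957) ≈ 8.4064e-6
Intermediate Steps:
u = -24 (u = Mul(-4, 6) = -24)
Pow(Add(Mul(Mul(u, 24), -39), 96493), -1) = Pow(Add(Mul(Mul(-24, 24), -39), 96493), -1) = Pow(Add(Mul(-576, -39), 96493), -1) = Pow(Add(22464, 96493), -1) = Pow(118957, -1) = Rational(1, 118957)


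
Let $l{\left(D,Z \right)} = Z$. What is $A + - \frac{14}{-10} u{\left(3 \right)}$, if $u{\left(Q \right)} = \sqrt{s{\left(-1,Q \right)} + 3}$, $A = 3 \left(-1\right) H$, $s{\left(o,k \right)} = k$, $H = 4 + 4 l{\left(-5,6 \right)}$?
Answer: $-84 + \frac{7 \sqrt{6}}{5} \approx -80.571$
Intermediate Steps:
$H = 28$ ($H = 4 + 4 \cdot 6 = 4 + 24 = 28$)
$A = -84$ ($A = 3 \left(-1\right) 28 = \left(-3\right) 28 = -84$)
$u{\left(Q \right)} = \sqrt{3 + Q}$ ($u{\left(Q \right)} = \sqrt{Q + 3} = \sqrt{3 + Q}$)
$A + - \frac{14}{-10} u{\left(3 \right)} = -84 + - \frac{14}{-10} \sqrt{3 + 3} = -84 + \left(-14\right) \left(- \frac{1}{10}\right) \sqrt{6} = -84 + \frac{7 \sqrt{6}}{5}$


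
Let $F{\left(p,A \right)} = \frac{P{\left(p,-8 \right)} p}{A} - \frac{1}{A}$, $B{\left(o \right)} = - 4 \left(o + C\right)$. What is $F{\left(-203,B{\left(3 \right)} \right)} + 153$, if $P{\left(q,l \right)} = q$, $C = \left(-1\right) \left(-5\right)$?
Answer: $- \frac{4539}{4} \approx -1134.8$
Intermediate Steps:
$C = 5$
$B{\left(o \right)} = -20 - 4 o$ ($B{\left(o \right)} = - 4 \left(o + 5\right) = - 4 \left(5 + o\right) = -20 - 4 o$)
$F{\left(p,A \right)} = - \frac{1}{A} + \frac{p^{2}}{A}$ ($F{\left(p,A \right)} = \frac{p p}{A} - \frac{1}{A} = \frac{p^{2}}{A} - \frac{1}{A} = - \frac{1}{A} + \frac{p^{2}}{A}$)
$F{\left(-203,B{\left(3 \right)} \right)} + 153 = \frac{-1 + \left(-203\right)^{2}}{-20 - 12} + 153 = \frac{-1 + 41209}{-20 - 12} + 153 = \frac{1}{-32} \cdot 41208 + 153 = \left(- \frac{1}{32}\right) 41208 + 153 = - \frac{5151}{4} + 153 = - \frac{4539}{4}$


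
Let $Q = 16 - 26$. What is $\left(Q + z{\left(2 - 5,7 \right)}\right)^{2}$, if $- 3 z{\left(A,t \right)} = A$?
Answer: $81$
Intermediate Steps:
$Q = -10$ ($Q = 16 - 26 = -10$)
$z{\left(A,t \right)} = - \frac{A}{3}$
$\left(Q + z{\left(2 - 5,7 \right)}\right)^{2} = \left(-10 - \frac{2 - 5}{3}\right)^{2} = \left(-10 - -1\right)^{2} = \left(-10 + 1\right)^{2} = \left(-9\right)^{2} = 81$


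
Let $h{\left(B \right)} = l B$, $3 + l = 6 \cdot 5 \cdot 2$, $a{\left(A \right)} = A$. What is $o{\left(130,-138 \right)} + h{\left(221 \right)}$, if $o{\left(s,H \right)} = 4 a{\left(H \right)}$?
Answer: $12045$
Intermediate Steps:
$l = 57$ ($l = -3 + 6 \cdot 5 \cdot 2 = -3 + 30 \cdot 2 = -3 + 60 = 57$)
$o{\left(s,H \right)} = 4 H$
$h{\left(B \right)} = 57 B$
$o{\left(130,-138 \right)} + h{\left(221 \right)} = 4 \left(-138\right) + 57 \cdot 221 = -552 + 12597 = 12045$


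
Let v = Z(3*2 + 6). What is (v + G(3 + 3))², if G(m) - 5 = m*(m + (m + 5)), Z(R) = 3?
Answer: 12100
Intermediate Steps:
G(m) = 5 + m*(5 + 2*m) (G(m) = 5 + m*(m + (m + 5)) = 5 + m*(m + (5 + m)) = 5 + m*(5 + 2*m))
v = 3
(v + G(3 + 3))² = (3 + (5 + 2*(3 + 3)² + 5*(3 + 3)))² = (3 + (5 + 2*6² + 5*6))² = (3 + (5 + 2*36 + 30))² = (3 + (5 + 72 + 30))² = (3 + 107)² = 110² = 12100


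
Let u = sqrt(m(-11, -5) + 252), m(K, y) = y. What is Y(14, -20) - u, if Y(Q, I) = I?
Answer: -20 - sqrt(247) ≈ -35.716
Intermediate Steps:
u = sqrt(247) (u = sqrt(-5 + 252) = sqrt(247) ≈ 15.716)
Y(14, -20) - u = -20 - sqrt(247)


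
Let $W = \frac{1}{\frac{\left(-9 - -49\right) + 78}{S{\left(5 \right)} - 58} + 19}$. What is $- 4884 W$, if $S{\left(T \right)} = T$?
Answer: $- \frac{258852}{889} \approx -291.17$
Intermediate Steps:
$W = \frac{53}{889}$ ($W = \frac{1}{\frac{\left(-9 - -49\right) + 78}{5 - 58} + 19} = \frac{1}{\frac{\left(-9 + 49\right) + 78}{-53} + 19} = \frac{1}{\left(40 + 78\right) \left(- \frac{1}{53}\right) + 19} = \frac{1}{118 \left(- \frac{1}{53}\right) + 19} = \frac{1}{- \frac{118}{53} + 19} = \frac{1}{\frac{889}{53}} = \frac{53}{889} \approx 0.059618$)
$- 4884 W = \left(-4884\right) \frac{53}{889} = - \frac{258852}{889}$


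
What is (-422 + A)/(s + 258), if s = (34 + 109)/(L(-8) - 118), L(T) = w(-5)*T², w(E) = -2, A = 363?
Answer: -14514/63325 ≈ -0.22920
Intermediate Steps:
L(T) = -2*T²
s = -143/246 (s = (34 + 109)/(-2*(-8)² - 118) = 143/(-2*64 - 118) = 143/(-128 - 118) = 143/(-246) = 143*(-1/246) = -143/246 ≈ -0.58130)
(-422 + A)/(s + 258) = (-422 + 363)/(-143/246 + 258) = -59/63325/246 = -59*246/63325 = -14514/63325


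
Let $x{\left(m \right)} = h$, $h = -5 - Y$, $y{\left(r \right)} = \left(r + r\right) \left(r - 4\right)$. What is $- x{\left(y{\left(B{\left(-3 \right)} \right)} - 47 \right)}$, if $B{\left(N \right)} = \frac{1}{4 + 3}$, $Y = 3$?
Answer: $8$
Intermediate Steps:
$B{\left(N \right)} = \frac{1}{7}$
$y{\left(r \right)} = 2 r \left(-4 + r\right)$
$h = -8$ ($h = -5 - 3 = -8$)
$x{\left(m \right)} = -8$
$- x{\left(y{\left(B{\left(-3 \right)} \right)} - 47 \right)} = \left(-1\right) \left(-8\right) = 8$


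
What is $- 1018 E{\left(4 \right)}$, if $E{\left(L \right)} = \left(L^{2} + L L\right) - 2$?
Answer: $-30540$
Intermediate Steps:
$E{\left(L \right)} = -2 + 2 L^{2}$ ($E{\left(L \right)} = \left(L^{2} + L^{2}\right) - 2 = 2 L^{2} - 2 = -2 + 2 L^{2}$)
$- 1018 E{\left(4 \right)} = - 1018 \left(-2 + 2 \cdot 4^{2}\right) = - 1018 \left(-2 + 2 \cdot 16\right) = - 1018 \left(-2 + 32\right) = \left(-1018\right) 30 = -30540$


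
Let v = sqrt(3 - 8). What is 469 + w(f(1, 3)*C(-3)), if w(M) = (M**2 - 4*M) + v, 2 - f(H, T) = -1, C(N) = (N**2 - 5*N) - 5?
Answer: 3490 + I*sqrt(5) ≈ 3490.0 + 2.2361*I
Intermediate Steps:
C(N) = -5 + N**2 - 5*N
v = I*sqrt(5) (v = sqrt(-5) = I*sqrt(5) ≈ 2.2361*I)
f(H, T) = 3 (f(H, T) = 2 - 1*(-1) = 2 + 1 = 3)
w(M) = M**2 - 4*M + I*sqrt(5) (w(M) = (M**2 - 4*M) + I*sqrt(5) = M**2 - 4*M + I*sqrt(5))
469 + w(f(1, 3)*C(-3)) = 469 + ((3*(-5 + (-3)**2 - 5*(-3)))**2 - 12*(-5 + (-3)**2 - 5*(-3)) + I*sqrt(5)) = 469 + ((3*(-5 + 9 + 15))**2 - 12*(-5 + 9 + 15) + I*sqrt(5)) = 469 + ((3*19)**2 - 12*19 + I*sqrt(5)) = 469 + (57**2 - 4*57 + I*sqrt(5)) = 469 + (3249 - 228 + I*sqrt(5)) = 469 + (3021 + I*sqrt(5)) = 3490 + I*sqrt(5)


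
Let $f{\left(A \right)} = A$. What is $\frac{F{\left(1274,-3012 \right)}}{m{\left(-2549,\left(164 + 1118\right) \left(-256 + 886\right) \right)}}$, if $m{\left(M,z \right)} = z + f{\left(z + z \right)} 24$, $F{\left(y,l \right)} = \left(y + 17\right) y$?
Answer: $\frac{16783}{403830} \approx 0.04156$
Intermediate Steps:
$F{\left(y,l \right)} = y \left(17 + y\right)$ ($F{\left(y,l \right)} = \left(17 + y\right) y = y \left(17 + y\right)$)
$m{\left(M,z \right)} = 49 z$ ($m{\left(M,z \right)} = z + \left(z + z\right) 24 = z + 2 z 24 = z + 48 z = 49 z$)
$\frac{F{\left(1274,-3012 \right)}}{m{\left(-2549,\left(164 + 1118\right) \left(-256 + 886\right) \right)}} = \frac{1274 \left(17 + 1274\right)}{49 \left(164 + 1118\right) \left(-256 + 886\right)} = \frac{1274 \cdot 1291}{49 \cdot 1282 \cdot 630} = \frac{1644734}{49 \cdot 807660} = \frac{1644734}{39575340} = 1644734 \cdot \frac{1}{39575340} = \frac{16783}{403830}$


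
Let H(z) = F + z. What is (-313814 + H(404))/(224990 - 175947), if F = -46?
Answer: -313456/49043 ≈ -6.3914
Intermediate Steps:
H(z) = -46 + z
(-313814 + H(404))/(224990 - 175947) = (-313814 + (-46 + 404))/(224990 - 175947) = (-313814 + 358)/49043 = -313456*1/49043 = -313456/49043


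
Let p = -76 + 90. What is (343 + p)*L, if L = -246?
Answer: -87822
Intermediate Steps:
p = 14
(343 + p)*L = (343 + 14)*(-246) = 357*(-246) = -87822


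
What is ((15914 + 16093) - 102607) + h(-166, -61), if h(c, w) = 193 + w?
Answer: -70468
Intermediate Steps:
((15914 + 16093) - 102607) + h(-166, -61) = ((15914 + 16093) - 102607) + (193 - 61) = (32007 - 102607) + 132 = -70600 + 132 = -70468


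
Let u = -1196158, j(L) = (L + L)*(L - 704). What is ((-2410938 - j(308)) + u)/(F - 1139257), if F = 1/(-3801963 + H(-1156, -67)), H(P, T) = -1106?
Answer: 6395164769020/2166336489867 ≈ 2.9521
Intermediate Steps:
F = -1/3803069 (F = 1/(-3801963 - 1106) = 1/(-3803069) = -1/3803069 ≈ -2.6295e-7)
j(L) = 2*L*(-704 + L) (j(L) = (2*L)*(-704 + L) = 2*L*(-704 + L))
((-2410938 - j(308)) + u)/(F - 1139257) = ((-2410938 - 2*308*(-704 + 308)) - 1196158)/(-1/3803069 - 1139257) = ((-2410938 - 2*308*(-396)) - 1196158)/(-4332672979734/3803069) = ((-2410938 - 1*(-243936)) - 1196158)*(-3803069/4332672979734) = ((-2410938 + 243936) - 1196158)*(-3803069/4332672979734) = (-2167002 - 1196158)*(-3803069/4332672979734) = -3363160*(-3803069/4332672979734) = 6395164769020/2166336489867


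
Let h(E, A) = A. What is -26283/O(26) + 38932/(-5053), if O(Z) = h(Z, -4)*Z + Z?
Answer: 43257101/131378 ≈ 329.26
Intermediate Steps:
O(Z) = -3*Z (O(Z) = -4*Z + Z = -3*Z)
-26283/O(26) + 38932/(-5053) = -26283/((-3*26)) + 38932/(-5053) = -26283/(-78) + 38932*(-1/5053) = -26283*(-1/78) - 38932/5053 = 8761/26 - 38932/5053 = 43257101/131378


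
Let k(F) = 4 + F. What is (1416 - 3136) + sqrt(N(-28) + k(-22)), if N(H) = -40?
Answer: -1720 + I*sqrt(58) ≈ -1720.0 + 7.6158*I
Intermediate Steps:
(1416 - 3136) + sqrt(N(-28) + k(-22)) = (1416 - 3136) + sqrt(-40 + (4 - 22)) = -1720 + sqrt(-40 - 18) = -1720 + sqrt(-58) = -1720 + I*sqrt(58)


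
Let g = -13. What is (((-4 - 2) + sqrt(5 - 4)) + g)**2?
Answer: 324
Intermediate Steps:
(((-4 - 2) + sqrt(5 - 4)) + g)**2 = (((-4 - 2) + sqrt(5 - 4)) - 13)**2 = ((-6 + sqrt(1)) - 13)**2 = ((-6 + 1) - 13)**2 = (-5 - 13)**2 = (-18)**2 = 324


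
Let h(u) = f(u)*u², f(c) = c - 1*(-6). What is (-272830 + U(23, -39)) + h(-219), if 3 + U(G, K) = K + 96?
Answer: -10488469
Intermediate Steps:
f(c) = 6 + c (f(c) = c + 6 = 6 + c)
U(G, K) = 93 + K (U(G, K) = -3 + (K + 96) = -3 + (96 + K) = 93 + K)
h(u) = u²*(6 + u) (h(u) = (6 + u)*u² = u²*(6 + u))
(-272830 + U(23, -39)) + h(-219) = (-272830 + (93 - 39)) + (-219)²*(6 - 219) = (-272830 + 54) + 47961*(-213) = -272776 - 10215693 = -10488469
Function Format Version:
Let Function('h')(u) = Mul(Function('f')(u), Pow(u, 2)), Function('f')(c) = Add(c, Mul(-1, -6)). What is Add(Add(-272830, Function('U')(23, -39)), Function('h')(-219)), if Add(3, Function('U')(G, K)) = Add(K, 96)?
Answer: -10488469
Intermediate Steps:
Function('f')(c) = Add(6, c) (Function('f')(c) = Add(c, 6) = Add(6, c))
Function('U')(G, K) = Add(93, K) (Function('U')(G, K) = Add(-3, Add(K, 96)) = Add(-3, Add(96, K)) = Add(93, K))
Function('h')(u) = Mul(Pow(u, 2), Add(6, u)) (Function('h')(u) = Mul(Add(6, u), Pow(u, 2)) = Mul(Pow(u, 2), Add(6, u)))
Add(Add(-272830, Function('U')(23, -39)), Function('h')(-219)) = Add(Add(-272830, Add(93, -39)), Mul(Pow(-219, 2), Add(6, -219))) = Add(Add(-272830, 54), Mul(47961, -213)) = Add(-272776, -10215693) = -10488469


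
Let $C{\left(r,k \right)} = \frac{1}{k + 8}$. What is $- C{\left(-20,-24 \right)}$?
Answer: $\frac{1}{16} \approx 0.0625$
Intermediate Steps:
$C{\left(r,k \right)} = \frac{1}{8 + k}$
$- C{\left(-20,-24 \right)} = - \frac{1}{8 - 24} = - \frac{1}{-16} = \left(-1\right) \left(- \frac{1}{16}\right) = \frac{1}{16}$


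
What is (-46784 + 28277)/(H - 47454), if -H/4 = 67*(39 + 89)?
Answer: 18507/81758 ≈ 0.22636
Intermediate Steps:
H = -34304 (H = -268*(39 + 89) = -268*128 = -4*8576 = -34304)
(-46784 + 28277)/(H - 47454) = (-46784 + 28277)/(-34304 - 47454) = -18507/(-81758) = -18507*(-1/81758) = 18507/81758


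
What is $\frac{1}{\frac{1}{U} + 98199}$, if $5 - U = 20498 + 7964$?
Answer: $\frac{28457}{2794448942} \approx 1.0183 \cdot 10^{-5}$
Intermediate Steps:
$U = -28457$ ($U = 5 - \left(20498 + 7964\right) = 5 - 28462 = -28457$)
$\frac{1}{\frac{1}{U} + 98199} = \frac{1}{\frac{1}{-28457} + 98199} = \frac{1}{- \frac{1}{28457} + 98199} = \frac{1}{\frac{2794448942}{28457}} = \frac{28457}{2794448942}$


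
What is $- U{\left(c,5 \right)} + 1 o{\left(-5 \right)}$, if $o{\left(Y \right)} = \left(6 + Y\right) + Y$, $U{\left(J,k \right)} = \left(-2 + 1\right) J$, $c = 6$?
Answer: $2$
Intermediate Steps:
$U{\left(J,k \right)} = - J$
$o{\left(Y \right)} = 6 + 2 Y$
$- U{\left(c,5 \right)} + 1 o{\left(-5 \right)} = - \left(-1\right) 6 + 1 \left(6 + 2 \left(-5\right)\right) = \left(-1\right) \left(-6\right) + 1 \left(6 - 10\right) = 6 + 1 \left(-4\right) = 6 - 4 = 2$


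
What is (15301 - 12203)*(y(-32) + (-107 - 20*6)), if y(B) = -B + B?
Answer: -703246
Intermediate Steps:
y(B) = 0
(15301 - 12203)*(y(-32) + (-107 - 20*6)) = (15301 - 12203)*(0 + (-107 - 20*6)) = 3098*(0 + (-107 - 120)) = 3098*(0 - 227) = 3098*(-227) = -703246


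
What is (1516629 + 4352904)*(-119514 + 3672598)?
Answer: 20854943789772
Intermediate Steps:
(1516629 + 4352904)*(-119514 + 3672598) = 5869533*3553084 = 20854943789772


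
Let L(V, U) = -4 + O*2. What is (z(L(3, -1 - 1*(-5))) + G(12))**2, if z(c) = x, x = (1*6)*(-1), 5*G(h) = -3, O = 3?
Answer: 1089/25 ≈ 43.560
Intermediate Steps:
G(h) = -3/5 (G(h) = (1/5)*(-3) = -3/5)
x = -6 (x = 6*(-1) = -6)
L(V, U) = 2 (L(V, U) = -4 + 3*2 = -4 + 6 = 2)
z(c) = -6
(z(L(3, -1 - 1*(-5))) + G(12))**2 = (-6 - 3/5)**2 = (-33/5)**2 = 1089/25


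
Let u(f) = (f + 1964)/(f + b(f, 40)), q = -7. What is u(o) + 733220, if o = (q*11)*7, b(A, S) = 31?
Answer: 372474335/508 ≈ 7.3322e+5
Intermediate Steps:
o = -539 (o = -7*11*7 = -77*7 = -539)
u(f) = (1964 + f)/(31 + f) (u(f) = (f + 1964)/(f + 31) = (1964 + f)/(31 + f))
u(o) + 733220 = (1964 - 539)/(31 - 539) + 733220 = 1425/(-508) + 733220 = -1/508*1425 + 733220 = -1425/508 + 733220 = 372474335/508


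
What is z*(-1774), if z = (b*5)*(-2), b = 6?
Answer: 106440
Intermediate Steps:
z = -60 (z = (6*5)*(-2) = 30*(-2) = -60)
z*(-1774) = -60*(-1774) = 106440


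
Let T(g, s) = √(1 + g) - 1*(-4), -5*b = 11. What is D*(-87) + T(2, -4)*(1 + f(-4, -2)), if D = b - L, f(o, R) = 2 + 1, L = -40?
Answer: -16363/5 + 4*√3 ≈ -3265.7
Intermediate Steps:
b = -11/5 (b = -⅕*11 = -11/5 ≈ -2.2000)
f(o, R) = 3
T(g, s) = 4 + √(1 + g) (T(g, s) = √(1 + g) + 4 = 4 + √(1 + g))
D = 189/5 (D = -11/5 - 1*(-40) = -11/5 + 40 = 189/5 ≈ 37.800)
D*(-87) + T(2, -4)*(1 + f(-4, -2)) = (189/5)*(-87) + (4 + √(1 + 2))*(1 + 3) = -16443/5 + (4 + √3)*4 = -16443/5 + (16 + 4*√3) = -16363/5 + 4*√3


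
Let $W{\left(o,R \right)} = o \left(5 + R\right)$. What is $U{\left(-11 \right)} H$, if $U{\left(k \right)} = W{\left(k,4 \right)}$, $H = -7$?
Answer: $693$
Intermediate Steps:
$U{\left(k \right)} = 9 k$ ($U{\left(k \right)} = k \left(5 + 4\right) = k 9 = 9 k$)
$U{\left(-11 \right)} H = 9 \left(-11\right) \left(-7\right) = \left(-99\right) \left(-7\right) = 693$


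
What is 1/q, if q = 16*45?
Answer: 1/720 ≈ 0.0013889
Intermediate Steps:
q = 720
1/q = 1/720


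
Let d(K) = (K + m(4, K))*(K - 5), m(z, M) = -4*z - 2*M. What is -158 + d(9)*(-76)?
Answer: 7442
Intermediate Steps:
d(K) = (-16 - K)*(-5 + K) (d(K) = (K + (-4*4 - 2*K))*(K - 5) = (K + (-16 - 2*K))*(-5 + K) = (-16 - K)*(-5 + K))
-158 + d(9)*(-76) = -158 + (80 - 1*9² - 11*9)*(-76) = -158 + (80 - 1*81 - 99)*(-76) = -158 + (80 - 81 - 99)*(-76) = -158 - 100*(-76) = -158 + 7600 = 7442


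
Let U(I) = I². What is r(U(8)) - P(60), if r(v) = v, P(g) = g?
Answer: 4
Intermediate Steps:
r(U(8)) - P(60) = 8² - 1*60 = 64 - 60 = 4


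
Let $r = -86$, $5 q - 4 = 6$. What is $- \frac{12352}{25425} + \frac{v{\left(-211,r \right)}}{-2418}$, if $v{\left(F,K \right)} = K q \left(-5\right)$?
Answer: $- \frac{8622106}{10246275} \approx -0.84149$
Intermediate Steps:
$q = 2$ ($q = \frac{4}{5} + \frac{1}{5} \cdot 6 = \frac{4}{5} + \frac{6}{5} = 2$)
$v{\left(F,K \right)} = - 10 K$ ($v{\left(F,K \right)} = K 2 \left(-5\right) = 2 K \left(-5\right) = - 10 K$)
$- \frac{12352}{25425} + \frac{v{\left(-211,r \right)}}{-2418} = - \frac{12352}{25425} + \frac{\left(-10\right) \left(-86\right)}{-2418} = \left(-12352\right) \frac{1}{25425} + 860 \left(- \frac{1}{2418}\right) = - \frac{12352}{25425} - \frac{430}{1209} = - \frac{8622106}{10246275}$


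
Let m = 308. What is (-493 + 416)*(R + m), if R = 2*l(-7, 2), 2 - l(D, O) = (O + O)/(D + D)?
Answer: -24068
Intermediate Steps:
l(D, O) = 2 - O/D (l(D, O) = 2 - (O + O)/(D + D) = 2 - 2*O/(2*D) = 2 - 2*O*1/(2*D) = 2 - O/D)
R = 32/7 (R = 2*(2 - 1*2/(-7)) = 2*(2 - 1*2*(-⅐)) = 2*(2 + 2/7) = 2*(16/7) = 32/7 ≈ 4.5714)
(-493 + 416)*(R + m) = (-493 + 416)*(32/7 + 308) = -77*2188/7 = -24068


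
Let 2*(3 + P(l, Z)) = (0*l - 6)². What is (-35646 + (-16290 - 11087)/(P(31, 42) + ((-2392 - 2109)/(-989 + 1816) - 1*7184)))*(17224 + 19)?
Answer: -3646454592531895/5933264 ≈ -6.1458e+8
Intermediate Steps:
P(l, Z) = 15 (P(l, Z) = -3 + (0*l - 6)²/2 = -3 + (0 - 6)²/2 = -3 + (½)*(-6)² = -3 + (½)*36 = -3 + 18 = 15)
(-35646 + (-16290 - 11087)/(P(31, 42) + ((-2392 - 2109)/(-989 + 1816) - 1*7184)))*(17224 + 19) = (-35646 + (-16290 - 11087)/(15 + ((-2392 - 2109)/(-989 + 1816) - 1*7184)))*(17224 + 19) = (-35646 - 27377/(15 + (-4501/827 - 7184)))*17243 = (-35646 - 27377/(15 - 5945669/827))*17243 = (-35646 - 27377/(-5933264/827))*17243 = (-35646 - 27377*(-827/5933264))*17243 = (-35646 + 22640779/5933264)*17243 = -211474487765/5933264*17243 = -3646454592531895/5933264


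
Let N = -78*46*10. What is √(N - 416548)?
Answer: 2*I*√113107 ≈ 672.63*I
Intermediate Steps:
N = -35880 (N = -3588*10 = -35880)
√(N - 416548) = √(-35880 - 416548) = √(-452428) = 2*I*√113107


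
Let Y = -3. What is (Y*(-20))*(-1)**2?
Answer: 60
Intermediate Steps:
(Y*(-20))*(-1)**2 = -3*(-20)*(-1)**2 = 60*1 = 60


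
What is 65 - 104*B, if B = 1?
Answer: -39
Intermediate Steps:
65 - 104*B = 65 - 104*1 = 65 - 104 = -39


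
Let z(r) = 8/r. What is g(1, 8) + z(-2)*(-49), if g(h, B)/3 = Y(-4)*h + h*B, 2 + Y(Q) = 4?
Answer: 226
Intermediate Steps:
Y(Q) = 2 (Y(Q) = -2 + 4 = 2)
g(h, B) = 6*h + 3*B*h (g(h, B) = 3*(2*h + h*B) = 3*(2*h + B*h) = 6*h + 3*B*h)
g(1, 8) + z(-2)*(-49) = 3*1*(2 + 8) + (8/(-2))*(-49) = 3*1*10 + (8*(-1/2))*(-49) = 30 - 4*(-49) = 30 + 196 = 226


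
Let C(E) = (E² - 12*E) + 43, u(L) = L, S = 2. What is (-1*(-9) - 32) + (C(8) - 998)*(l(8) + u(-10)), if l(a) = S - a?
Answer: 15769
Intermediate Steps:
C(E) = 43 + E² - 12*E
l(a) = 2 - a
(-1*(-9) - 32) + (C(8) - 998)*(l(8) + u(-10)) = (-1*(-9) - 32) + ((43 + 8² - 12*8) - 998)*((2 - 1*8) - 10) = (9 - 32) + ((43 + 64 - 96) - 998)*((2 - 8) - 10) = -23 + (11 - 998)*(-6 - 10) = -23 - 987*(-16) = -23 + 15792 = 15769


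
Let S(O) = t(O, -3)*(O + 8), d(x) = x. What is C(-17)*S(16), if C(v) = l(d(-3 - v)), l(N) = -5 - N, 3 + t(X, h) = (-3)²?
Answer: -2736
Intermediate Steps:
t(X, h) = 6 (t(X, h) = -3 + (-3)² = -3 + 9 = 6)
C(v) = -2 + v (C(v) = -5 - (-3 - v) = -5 + (3 + v) = -2 + v)
S(O) = 48 + 6*O (S(O) = 6*(O + 8) = 6*(8 + O) = 48 + 6*O)
C(-17)*S(16) = (-2 - 17)*(48 + 6*16) = -19*(48 + 96) = -19*144 = -2736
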